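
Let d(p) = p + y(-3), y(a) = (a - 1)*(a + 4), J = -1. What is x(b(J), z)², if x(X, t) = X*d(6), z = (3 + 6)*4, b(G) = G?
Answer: 4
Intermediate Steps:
y(a) = (-1 + a)*(4 + a)
d(p) = -4 + p (d(p) = p + (-4 + (-3)² + 3*(-3)) = p + (-4 + 9 - 9) = p - 4 = -4 + p)
z = 36 (z = 9*4 = 36)
x(X, t) = 2*X (x(X, t) = X*(-4 + 6) = X*2 = 2*X)
x(b(J), z)² = (2*(-1))² = (-2)² = 4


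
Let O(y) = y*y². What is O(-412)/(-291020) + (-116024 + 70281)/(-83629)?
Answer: 1465466692493/6084427895 ≈ 240.86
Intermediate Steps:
O(y) = y³
O(-412)/(-291020) + (-116024 + 70281)/(-83629) = (-412)³/(-291020) + (-116024 + 70281)/(-83629) = -69934528*(-1/291020) - 45743*(-1/83629) = 17483632/72755 + 45743/83629 = 1465466692493/6084427895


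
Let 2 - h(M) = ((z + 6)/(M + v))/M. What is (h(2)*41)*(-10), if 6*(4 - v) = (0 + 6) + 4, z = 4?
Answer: -4510/13 ≈ -346.92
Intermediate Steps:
v = 7/3 (v = 4 - ((0 + 6) + 4)/6 = 4 - (6 + 4)/6 = 4 - ⅙*10 = 4 - 5/3 = 7/3 ≈ 2.3333)
h(M) = 2 - 10/(M*(7/3 + M)) (h(M) = 2 - (4 + 6)/(M + 7/3)/M = 2 - 10/(7/3 + M)/M = 2 - 10/(M*(7/3 + M)))
(h(2)*41)*(-10) = ((2*(-15 + 3*2² + 7*2)/(2*(7 + 3*2)))*41)*(-10) = ((2*(½)*(-15 + 3*4 + 14)/(7 + 6))*41)*(-10) = ((2*(½)*(-15 + 12 + 14)/13)*41)*(-10) = ((2*(½)*(1/13)*11)*41)*(-10) = ((11/13)*41)*(-10) = (451/13)*(-10) = -4510/13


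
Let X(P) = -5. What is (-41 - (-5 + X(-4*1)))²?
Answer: 961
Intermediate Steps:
(-41 - (-5 + X(-4*1)))² = (-41 - (-5 - 5))² = (-41 - 1*(-10))² = (-41 + 10)² = (-31)² = 961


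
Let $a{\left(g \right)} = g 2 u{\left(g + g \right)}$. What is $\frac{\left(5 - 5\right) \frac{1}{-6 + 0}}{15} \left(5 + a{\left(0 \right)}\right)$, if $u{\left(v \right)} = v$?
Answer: $0$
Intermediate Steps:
$a{\left(g \right)} = 4 g^{2}$ ($a{\left(g \right)} = g 2 \left(g + g\right) = 2 g 2 g = 4 g^{2}$)
$\frac{\left(5 - 5\right) \frac{1}{-6 + 0}}{15} \left(5 + a{\left(0 \right)}\right) = \frac{\left(5 - 5\right) \frac{1}{-6 + 0}}{15} \left(5 + 4 \cdot 0^{2}\right) = \frac{0}{-6} \cdot \frac{1}{15} \left(5 + 4 \cdot 0\right) = 0 \left(- \frac{1}{6}\right) \frac{1}{15} \left(5 + 0\right) = 0 \cdot \frac{1}{15} \cdot 5 = 0 \cdot 5 = 0$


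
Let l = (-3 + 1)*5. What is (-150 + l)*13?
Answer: -2080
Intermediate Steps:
l = -10 (l = -2*5 = -10)
(-150 + l)*13 = (-150 - 10)*13 = -160*13 = -2080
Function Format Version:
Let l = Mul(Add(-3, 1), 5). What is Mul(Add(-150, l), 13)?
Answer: -2080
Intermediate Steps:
l = -10 (l = Mul(-2, 5) = -10)
Mul(Add(-150, l), 13) = Mul(Add(-150, -10), 13) = Mul(-160, 13) = -2080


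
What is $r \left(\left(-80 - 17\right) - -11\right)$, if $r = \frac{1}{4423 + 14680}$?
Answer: $- \frac{86}{19103} \approx -0.0045019$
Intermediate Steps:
$r = \frac{1}{19103} \approx 5.2348 \cdot 10^{-5}$
$r \left(\left(-80 - 17\right) - -11\right) = \frac{\left(-80 - 17\right) - -11}{19103} = \frac{\left(-80 - 17\right) + 11}{19103} = \frac{-97 + 11}{19103} = \frac{1}{19103} \left(-86\right) = - \frac{86}{19103}$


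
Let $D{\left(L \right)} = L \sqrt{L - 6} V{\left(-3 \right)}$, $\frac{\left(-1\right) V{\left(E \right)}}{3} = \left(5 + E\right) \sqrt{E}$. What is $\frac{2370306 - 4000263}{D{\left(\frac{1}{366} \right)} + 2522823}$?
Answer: $- \frac{1866733966375066782}{2889302837591569303} + \frac{99427377 \sqrt{267790}}{2889302837591569303} \approx -0.64608$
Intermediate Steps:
$V{\left(E \right)} = - 3 \sqrt{E} \left(5 + E\right)$ ($V{\left(E \right)} = - 3 \left(5 + E\right) \sqrt{E} = - 3 \sqrt{E} \left(5 + E\right)$)
$D{\left(L \right)} = - 6 i L \sqrt{3} \sqrt{-6 + L}$ ($D{\left(L \right)} = L \sqrt{L - 6} \cdot 3 \sqrt{-3} \left(-5 - -3\right) = L \sqrt{-6 + L} 3 i \sqrt{3} \left(-5 + 3\right) = L \sqrt{-6 + L} 3 i \sqrt{3} \left(-2\right) = L \sqrt{-6 + L} \left(- 6 i \sqrt{3}\right) = - 6 i L \sqrt{3} \sqrt{-6 + L}$)
$\frac{2370306 - 4000263}{D{\left(\frac{1}{366} \right)} + 2522823} = \frac{2370306 - 4000263}{- \frac{6 i \sqrt{3} \sqrt{-6 + \frac{1}{366}}}{366} + 2522823} = - \frac{1629957}{\left(-6\right) i \frac{1}{366} \sqrt{3} \sqrt{-6 + \frac{1}{366}} + 2522823} = - \frac{1629957}{\left(-6\right) i \frac{1}{366} \sqrt{3} \sqrt{- \frac{2195}{366}} + 2522823} = - \frac{1629957}{\left(-6\right) i \frac{1}{366} \sqrt{3} \frac{i \sqrt{803370}}{366} + 2522823} = - \frac{1629957}{\frac{\sqrt{267790}}{7442} + 2522823} = - \frac{1629957}{2522823 + \frac{\sqrt{267790}}{7442}}$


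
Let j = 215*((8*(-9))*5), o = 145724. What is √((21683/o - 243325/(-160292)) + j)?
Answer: 3*I*√73315362729763016557662/2919798926 ≈ 278.21*I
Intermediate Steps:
j = -77400 (j = 215*(-72*5) = 215*(-360) = -77400)
√((21683/o - 243325/(-160292)) + j) = √((21683/145724 - 243325/(-160292)) - 77400) = √((21683*(1/145724) - 243325*(-1/160292)) - 77400) = √((21683/145724 + 243325/160292) - 77400) = √(4866737967/2919798926 - 77400) = √(-225987570134433/2919798926) = 3*I*√73315362729763016557662/2919798926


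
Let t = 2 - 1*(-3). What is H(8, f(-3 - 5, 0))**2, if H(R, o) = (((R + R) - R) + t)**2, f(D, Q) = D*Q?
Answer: 28561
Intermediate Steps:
t = 5 (t = 2 + 3 = 5)
H(R, o) = (5 + R)**2 (H(R, o) = (((R + R) - R) + 5)**2 = ((2*R - R) + 5)**2 = (R + 5)**2 = (5 + R)**2)
H(8, f(-3 - 5, 0))**2 = ((5 + 8)**2)**2 = (13**2)**2 = 169**2 = 28561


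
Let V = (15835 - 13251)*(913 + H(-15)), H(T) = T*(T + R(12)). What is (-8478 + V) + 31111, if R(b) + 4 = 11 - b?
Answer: 3157025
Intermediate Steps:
R(b) = 7 - b (R(b) = -4 + (11 - b) = 7 - b)
H(T) = T*(-5 + T) (H(T) = T*(T + (7 - 1*12)) = T*(T + (7 - 12)) = T*(T - 5) = T*(-5 + T))
V = 3134392 (V = (15835 - 13251)*(913 - 15*(-5 - 15)) = 2584*(913 - 15*(-20)) = 2584*(913 + 300) = 2584*1213 = 3134392)
(-8478 + V) + 31111 = (-8478 + 3134392) + 31111 = 3125914 + 31111 = 3157025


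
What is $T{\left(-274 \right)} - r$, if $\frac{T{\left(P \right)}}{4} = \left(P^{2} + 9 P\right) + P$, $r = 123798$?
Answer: $165546$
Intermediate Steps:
$T{\left(P \right)} = 4 P^{2} + 40 P$ ($T{\left(P \right)} = 4 \left(\left(P^{2} + 9 P\right) + P\right) = 4 \left(P^{2} + 10 P\right) = 4 P^{2} + 40 P$)
$T{\left(-274 \right)} - r = 4 \left(-274\right) \left(10 - 274\right) - 123798 = 4 \left(-274\right) \left(-264\right) - 123798 = 289344 - 123798 = 165546$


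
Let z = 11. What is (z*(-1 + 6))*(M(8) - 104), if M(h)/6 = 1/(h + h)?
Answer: -45595/8 ≈ -5699.4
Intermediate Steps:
M(h) = 3/h (M(h) = 6/(h + h) = 6/((2*h)) = 6*(1/(2*h)) = 3/h)
(z*(-1 + 6))*(M(8) - 104) = (11*(-1 + 6))*(3/8 - 104) = (11*5)*(3*(⅛) - 104) = 55*(3/8 - 104) = 55*(-829/8) = -45595/8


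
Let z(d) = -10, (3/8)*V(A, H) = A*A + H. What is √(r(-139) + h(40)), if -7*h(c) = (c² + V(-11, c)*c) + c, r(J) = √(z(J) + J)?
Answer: √(-1185240 + 441*I*√149)/21 ≈ 0.11773 + 51.842*I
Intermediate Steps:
V(A, H) = 8*H/3 + 8*A²/3 (V(A, H) = 8*(A*A + H)/3 = 8*(A² + H)/3 = 8*(H + A²)/3 = 8*H/3 + 8*A²/3)
r(J) = √(-10 + J)
h(c) = -c/7 - c²/7 - c*(968/3 + 8*c/3)/7 (h(c) = -((c² + (8*c/3 + (8/3)*(-11)²)*c) + c)/7 = -((c² + (8*c/3 + (8/3)*121)*c) + c)/7 = -((c² + (8*c/3 + 968/3)*c) + c)/7 = -((c² + (968/3 + 8*c/3)*c) + c)/7 = -((c² + c*(968/3 + 8*c/3)) + c)/7 = -(c + c² + c*(968/3 + 8*c/3))/7 = -c/7 - c²/7 - c*(968/3 + 8*c/3)/7)
√(r(-139) + h(40)) = √(√(-10 - 139) - 1/21*40*(971 + 11*40)) = √(√(-149) - 1/21*40*(971 + 440)) = √(I*√149 - 1/21*40*1411) = √(I*√149 - 56440/21) = √(-56440/21 + I*√149)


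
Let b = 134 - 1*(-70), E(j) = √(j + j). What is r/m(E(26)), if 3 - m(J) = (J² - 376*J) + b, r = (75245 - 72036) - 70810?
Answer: -17103053/7287543 - 50835952*√13/7287543 ≈ -27.498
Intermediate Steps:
r = -67601 (r = 3209 - 70810 = -67601)
E(j) = √2*√j (E(j) = √(2*j) = √2*√j)
b = 204 (b = 134 + 70 = 204)
m(J) = -201 - J² + 376*J (m(J) = 3 - ((J² - 376*J) + 204) = 3 - (204 + J² - 376*J) = 3 + (-204 - J² + 376*J) = -201 - J² + 376*J)
r/m(E(26)) = -67601/(-201 - (√2*√26)² + 376*(√2*√26)) = -67601/(-201 - (2*√13)² + 376*(2*√13)) = -67601/(-201 - 1*52 + 752*√13) = -67601/(-201 - 52 + 752*√13) = -67601/(-253 + 752*√13)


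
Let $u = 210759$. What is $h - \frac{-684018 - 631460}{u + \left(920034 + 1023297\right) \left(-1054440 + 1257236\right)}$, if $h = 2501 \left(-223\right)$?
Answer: $- \frac{219798614351721427}{394099964235} \approx -5.5772 \cdot 10^{5}$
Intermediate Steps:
$h = -557723$
$h - \frac{-684018 - 631460}{u + \left(920034 + 1023297\right) \left(-1054440 + 1257236\right)} = -557723 - \frac{-684018 - 631460}{210759 + \left(920034 + 1023297\right) \left(-1054440 + 1257236\right)} = -557723 - - \frac{1315478}{210759 + 1943331 \cdot 202796} = -557723 - - \frac{1315478}{210759 + 394099753476} = -557723 - - \frac{1315478}{394099964235} = -557723 + \frac{1315478}{394099964235} = - \frac{219798614351721427}{394099964235}$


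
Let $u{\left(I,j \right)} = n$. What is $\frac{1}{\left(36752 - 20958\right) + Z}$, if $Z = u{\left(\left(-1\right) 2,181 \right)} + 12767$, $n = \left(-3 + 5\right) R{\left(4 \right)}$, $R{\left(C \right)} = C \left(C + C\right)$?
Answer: $\frac{1}{28625} \approx 3.4934 \cdot 10^{-5}$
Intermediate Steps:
$R{\left(C \right)} = 2 C^{2}$ ($R{\left(C \right)} = C 2 C = 2 C^{2}$)
$n = 64$ ($n = \left(-3 + 5\right) 2 \cdot 4^{2} = 2 \cdot 2 \cdot 16 = 2 \cdot 32 = 64$)
$u{\left(I,j \right)} = 64$
$Z = 12831$ ($Z = 64 + 12767 = 12831$)
$\frac{1}{\left(36752 - 20958\right) + Z} = \frac{1}{\left(36752 - 20958\right) + 12831} = \frac{1}{15794 + 12831} = \frac{1}{28625}$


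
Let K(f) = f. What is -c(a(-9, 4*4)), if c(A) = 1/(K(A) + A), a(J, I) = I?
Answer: -1/32 ≈ -0.031250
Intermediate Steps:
c(A) = 1/(2*A) (c(A) = 1/(A + A) = 1/(2*A))
-c(a(-9, 4*4)) = -1/(2*(4*4)) = -1/(2*16) = -1*1/32 = -1/32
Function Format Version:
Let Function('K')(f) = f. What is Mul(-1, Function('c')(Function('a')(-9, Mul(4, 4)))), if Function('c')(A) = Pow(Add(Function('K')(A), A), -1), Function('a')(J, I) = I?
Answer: Rational(-1, 32) ≈ -0.031250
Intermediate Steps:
Function('c')(A) = Mul(Rational(1, 2), Pow(A, -1)) (Function('c')(A) = Pow(Add(A, A), -1) = Pow(Mul(2, A), -1) = Mul(Rational(1, 2), Pow(A, -1)))
Mul(-1, Function('c')(Function('a')(-9, Mul(4, 4)))) = Mul(-1, Mul(Rational(1, 2), Pow(Mul(4, 4), -1))) = Mul(-1, Mul(Rational(1, 2), Pow(16, -1))) = Mul(-1, Mul(Rational(1, 2), Rational(1, 16))) = Mul(-1, Rational(1, 32)) = Rational(-1, 32)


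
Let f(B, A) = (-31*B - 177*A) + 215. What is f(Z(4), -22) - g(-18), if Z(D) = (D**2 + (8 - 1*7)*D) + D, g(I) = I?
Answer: 3383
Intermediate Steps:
Z(D) = D**2 + 2*D (Z(D) = (D**2 + (8 - 7)*D) + D = (D**2 + 1*D) + D = (D**2 + D) + D = (D + D**2) + D = D**2 + 2*D)
f(B, A) = 215 - 177*A - 31*B (f(B, A) = (-177*A - 31*B) + 215 = 215 - 177*A - 31*B)
f(Z(4), -22) - g(-18) = (215 - 177*(-22) - 124*(2 + 4)) - 1*(-18) = (215 + 3894 - 124*6) + 18 = (215 + 3894 - 31*24) + 18 = (215 + 3894 - 744) + 18 = 3365 + 18 = 3383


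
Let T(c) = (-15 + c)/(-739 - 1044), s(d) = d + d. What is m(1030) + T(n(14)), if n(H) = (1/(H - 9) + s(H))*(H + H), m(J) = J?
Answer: 9178577/8915 ≈ 1029.6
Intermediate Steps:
s(d) = 2*d
n(H) = 2*H*(1/(-9 + H) + 2*H) (n(H) = (1/(H - 9) + 2*H)*(H + H) = (1/(-9 + H) + 2*H)*(2*H) = 2*H*(1/(-9 + H) + 2*H))
T(c) = 15/1783 - c/1783 (T(c) = (-15 + c)/(-1783) = (-15 + c)*(-1/1783) = 15/1783 - c/1783)
m(1030) + T(n(14)) = 1030 + (15/1783 - 2*14*(1 - 18*14 + 2*14²)/(1783*(-9 + 14))) = 1030 + (15/1783 - 2*14*(1 - 252 + 2*196)/(1783*5)) = 1030 + (15/1783 - 2*14*(1 - 252 + 392)/(1783*5)) = 1030 + (15/1783 - 2*14*141/(1783*5)) = 1030 + (15/1783 - 1/1783*3948/5) = 1030 + (15/1783 - 3948/8915) = 1030 - 3873/8915 = 9178577/8915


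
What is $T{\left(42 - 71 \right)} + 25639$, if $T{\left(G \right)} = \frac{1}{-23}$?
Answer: $\frac{589696}{23} \approx 25639.0$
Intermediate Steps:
$T{\left(G \right)} = - \frac{1}{23}$
$T{\left(42 - 71 \right)} + 25639 = - \frac{1}{23} + 25639 = \frac{589696}{23}$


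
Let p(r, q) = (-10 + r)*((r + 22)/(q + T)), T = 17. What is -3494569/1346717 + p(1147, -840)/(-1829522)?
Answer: -5259970689792113/2027747216142502 ≈ -2.5940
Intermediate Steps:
p(r, q) = (-10 + r)*(22 + r)/(17 + q) (p(r, q) = (-10 + r)*((r + 22)/(q + 17)) = (-10 + r)*((22 + r)/(17 + q)) = (-10 + r)*(22 + r)/(17 + q))
-3494569/1346717 + p(1147, -840)/(-1829522) = -3494569/1346717 + ((-220 + 1147² + 12*1147)/(17 - 840))/(-1829522) = -3494569*1/1346717 + ((-220 + 1315609 + 13764)/(-823))*(-1/1829522) = -3494569/1346717 - 1/823*1329153*(-1/1829522) = -3494569/1346717 - 1329153/823*(-1/1829522) = -3494569/1346717 + 1329153/1505696606 = -5259970689792113/2027747216142502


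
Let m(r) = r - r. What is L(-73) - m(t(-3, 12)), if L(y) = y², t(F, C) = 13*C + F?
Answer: 5329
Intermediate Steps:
t(F, C) = F + 13*C
m(r) = 0
L(-73) - m(t(-3, 12)) = (-73)² - 1*0 = 5329 + 0 = 5329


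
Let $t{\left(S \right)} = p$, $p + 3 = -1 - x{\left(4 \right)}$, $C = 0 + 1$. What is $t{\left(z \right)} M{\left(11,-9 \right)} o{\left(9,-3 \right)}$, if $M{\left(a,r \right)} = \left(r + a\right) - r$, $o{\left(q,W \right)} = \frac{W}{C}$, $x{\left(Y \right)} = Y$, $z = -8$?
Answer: $264$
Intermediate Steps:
$C = 1$
$o{\left(q,W \right)} = W$ ($o{\left(q,W \right)} = \frac{W}{1} = W 1 = W$)
$M{\left(a,r \right)} = a$ ($M{\left(a,r \right)} = \left(a + r\right) - r = a$)
$p = -8$ ($p = -3 - 5 = -8$)
$t{\left(S \right)} = -8$
$t{\left(z \right)} M{\left(11,-9 \right)} o{\left(9,-3 \right)} = \left(-8\right) 11 \left(-3\right) = \left(-88\right) \left(-3\right) = 264$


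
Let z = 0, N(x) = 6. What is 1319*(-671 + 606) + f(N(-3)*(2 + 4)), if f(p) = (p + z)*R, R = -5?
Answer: -85915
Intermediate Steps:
f(p) = -5*p (f(p) = (p + 0)*(-5) = p*(-5) = -5*p)
1319*(-671 + 606) + f(N(-3)*(2 + 4)) = 1319*(-671 + 606) - 30*(2 + 4) = 1319*(-65) - 30*6 = -85735 - 5*36 = -85735 - 180 = -85915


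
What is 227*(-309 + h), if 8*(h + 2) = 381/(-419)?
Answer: -236727631/3352 ≈ -70623.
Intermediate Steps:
h = -7085/3352 (h = -2 + (381/(-419))/8 = -2 + (381*(-1/419))/8 = -2 + (⅛)*(-381/419) = -2 - 381/3352 = -7085/3352 ≈ -2.1137)
227*(-309 + h) = 227*(-309 - 7085/3352) = 227*(-1042853/3352) = -236727631/3352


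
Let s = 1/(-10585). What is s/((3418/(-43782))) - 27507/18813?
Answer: -165727776824/113440916315 ≈ -1.4609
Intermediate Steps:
s = -1/10585 ≈ -9.4473e-5
s/((3418/(-43782))) - 27507/18813 = -1/(10585*(3418/(-43782))) - 27507/18813 = -1/(10585*(3418*(-1/43782))) - 27507*1/18813 = -1/(10585*(-1709/21891)) - 9169/6271 = -1/10585*(-21891/1709) - 9169/6271 = 21891/18089765 - 9169/6271 = -165727776824/113440916315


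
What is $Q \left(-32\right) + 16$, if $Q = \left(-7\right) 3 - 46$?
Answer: $2160$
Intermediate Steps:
$Q = -67$ ($Q = -21 - 46 = -67$)
$Q \left(-32\right) + 16 = \left(-67\right) \left(-32\right) + 16 = 2144 + 16 = 2160$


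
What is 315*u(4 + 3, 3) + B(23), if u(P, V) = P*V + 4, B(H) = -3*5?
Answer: 7860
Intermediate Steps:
B(H) = -15
u(P, V) = 4 + P*V
315*u(4 + 3, 3) + B(23) = 315*(4 + (4 + 3)*3) - 15 = 315*(4 + 7*3) - 15 = 315*(4 + 21) - 15 = 315*25 - 15 = 7875 - 15 = 7860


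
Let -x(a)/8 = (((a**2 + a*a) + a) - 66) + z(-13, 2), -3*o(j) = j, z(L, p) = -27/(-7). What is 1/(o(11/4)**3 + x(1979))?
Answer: -12096/758157825125 ≈ -1.5954e-8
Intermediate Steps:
z(L, p) = 27/7 (z(L, p) = -27*(-1/7) = 27/7)
o(j) = -j/3
x(a) = 3480/7 - 16*a**2 - 8*a (x(a) = -8*((((a**2 + a*a) + a) - 66) + 27/7) = -8*((((a**2 + a**2) + a) - 66) + 27/7) = -8*(((2*a**2 + a) - 66) + 27/7) = -8*(((a + 2*a**2) - 66) + 27/7) = -8*((-66 + a + 2*a**2) + 27/7) = -8*(-435/7 + a + 2*a**2) = 3480/7 - 16*a**2 - 8*a)
1/(o(11/4)**3 + x(1979)) = 1/((-11/(3*4))**3 + (3480/7 - 16*1979**2 - 8*1979)) = 1/((-11/(3*4))**3 + (3480/7 - 16*3916441 - 15832)) = 1/((-1/3*11/4)**3 + (3480/7 - 62663056 - 15832)) = 1/((-11/12)**3 - 438748736/7) = 1/(-1331/1728 - 438748736/7) = 1/(-758157825125/12096) = -12096/758157825125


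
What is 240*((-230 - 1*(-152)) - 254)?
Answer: -79680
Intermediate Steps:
240*((-230 - 1*(-152)) - 254) = 240*((-230 + 152) - 254) = 240*(-78 - 254) = 240*(-332) = -79680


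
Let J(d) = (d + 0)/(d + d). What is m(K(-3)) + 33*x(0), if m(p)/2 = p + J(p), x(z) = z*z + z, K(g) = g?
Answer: -5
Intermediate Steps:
J(d) = ½ (J(d) = d/((2*d)) = d*(1/(2*d)) = ½)
x(z) = z + z² (x(z) = z² + z = z + z²)
m(p) = 1 + 2*p (m(p) = 2*(p + ½) = 2*(½ + p) = 1 + 2*p)
m(K(-3)) + 33*x(0) = (1 + 2*(-3)) + 33*(0*(1 + 0)) = (1 - 6) + 33*(0*1) = -5 + 33*0 = -5 + 0 = -5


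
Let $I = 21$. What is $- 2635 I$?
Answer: $-55335$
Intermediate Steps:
$- 2635 I = \left(-2635\right) 21 = -55335$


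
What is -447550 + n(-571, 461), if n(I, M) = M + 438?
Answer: -446651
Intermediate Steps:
n(I, M) = 438 + M
-447550 + n(-571, 461) = -447550 + (438 + 461) = -447550 + 899 = -446651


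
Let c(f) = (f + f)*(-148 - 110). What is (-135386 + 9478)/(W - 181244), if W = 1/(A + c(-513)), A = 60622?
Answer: 40961649640/58964110519 ≈ 0.69469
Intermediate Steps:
c(f) = -516*f (c(f) = (2*f)*(-258) = -516*f)
W = 1/325330 (W = 1/(60622 - 516*(-513)) = 1/(60622 + 264708) = 1/325330 ≈ 3.0738e-6)
(-135386 + 9478)/(W - 181244) = (-135386 + 9478)/(1/325330 - 181244) = -125908/(-58964110519/325330) = -125908*(-325330/58964110519) = 40961649640/58964110519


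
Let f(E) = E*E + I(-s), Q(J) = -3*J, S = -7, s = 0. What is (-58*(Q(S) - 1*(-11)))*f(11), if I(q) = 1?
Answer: -226432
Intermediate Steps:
f(E) = 1 + E² (f(E) = E*E + 1 = E² + 1 = 1 + E²)
(-58*(Q(S) - 1*(-11)))*f(11) = (-58*(-3*(-7) - 1*(-11)))*(1 + 11²) = (-58*(21 + 11))*(1 + 121) = -58*32*122 = -1856*122 = -226432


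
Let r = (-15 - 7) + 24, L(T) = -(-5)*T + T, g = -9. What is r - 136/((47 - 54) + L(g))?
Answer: 258/61 ≈ 4.2295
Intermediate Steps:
L(T) = 6*T (L(T) = 5*T + T = 6*T)
r = 2 (r = -22 + 24 = 2)
r - 136/((47 - 54) + L(g)) = 2 - 136/((47 - 54) + 6*(-9)) = 2 - 136/(-7 - 54) = 2 - 136/(-61) = 2 - 1/61*(-136) = 2 + 136/61 = 258/61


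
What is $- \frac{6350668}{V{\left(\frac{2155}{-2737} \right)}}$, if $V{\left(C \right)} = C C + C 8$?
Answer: $\frac{47573927250892}{42541855} \approx 1.1183 \cdot 10^{6}$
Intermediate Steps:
$V{\left(C \right)} = C^{2} + 8 C$
$- \frac{6350668}{V{\left(\frac{2155}{-2737} \right)}} = - \frac{6350668}{\frac{2155}{-2737} \left(8 + \frac{2155}{-2737}\right)} = - \frac{6350668}{2155 \left(- \frac{1}{2737}\right) \left(8 + 2155 \left(- \frac{1}{2737}\right)\right)} = - \frac{6350668}{\left(- \frac{2155}{2737}\right) \left(8 - \frac{2155}{2737}\right)} = - \frac{6350668}{\left(- \frac{2155}{2737}\right) \frac{19741}{2737}} = - \frac{6350668}{- \frac{42541855}{7491169}} = \left(-6350668\right) \left(- \frac{7491169}{42541855}\right) = \frac{47573927250892}{42541855}$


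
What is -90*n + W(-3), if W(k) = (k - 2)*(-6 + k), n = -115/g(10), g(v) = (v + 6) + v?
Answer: 5760/13 ≈ 443.08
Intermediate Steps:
g(v) = 6 + 2*v (g(v) = (6 + v) + v = 6 + 2*v)
n = -115/26 (n = -115/(6 + 2*10) = -115/(6 + 20) = -115/26 ≈ -4.4231)
W(k) = (-6 + k)*(-2 + k) (W(k) = (-2 + k)*(-6 + k) = (-6 + k)*(-2 + k))
-90*n + W(-3) = -90*(-115/26) + (12 + (-3)² - 8*(-3)) = 5175/13 + (12 + 9 + 24) = 5175/13 + 45 = 5760/13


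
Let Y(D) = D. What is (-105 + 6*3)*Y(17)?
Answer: -1479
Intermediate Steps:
(-105 + 6*3)*Y(17) = (-105 + 6*3)*17 = (-105 + 18)*17 = -87*17 = -1479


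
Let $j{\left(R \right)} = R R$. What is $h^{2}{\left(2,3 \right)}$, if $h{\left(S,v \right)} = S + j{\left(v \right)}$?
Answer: $121$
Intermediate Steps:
$j{\left(R \right)} = R^{2}$
$h{\left(S,v \right)} = S + v^{2}$
$h^{2}{\left(2,3 \right)} = \left(2 + 3^{2}\right)^{2} = \left(2 + 9\right)^{2} = 11^{2} = 121$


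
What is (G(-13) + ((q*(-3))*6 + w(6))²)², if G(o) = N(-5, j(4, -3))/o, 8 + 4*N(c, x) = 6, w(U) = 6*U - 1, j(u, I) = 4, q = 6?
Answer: 19197488025/676 ≈ 2.8399e+7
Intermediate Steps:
w(U) = -1 + 6*U
N(c, x) = -½ (N(c, x) = -2 + (¼)*6 = -2 + 3/2 = -½)
G(o) = -1/(2*o)
(G(-13) + ((q*(-3))*6 + w(6))²)² = (-½/(-13) + ((6*(-3))*6 + (-1 + 6*6))²)² = (-½*(-1/13) + (-18*6 + (-1 + 36))²)² = (1/26 + (-108 + 35)²)² = (1/26 + (-73)²)² = (1/26 + 5329)² = (138555/26)² = 19197488025/676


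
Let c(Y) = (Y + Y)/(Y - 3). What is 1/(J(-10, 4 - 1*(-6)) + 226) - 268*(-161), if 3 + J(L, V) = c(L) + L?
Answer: 120339785/2789 ≈ 43148.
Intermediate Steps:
c(Y) = 2*Y/(-3 + Y) (c(Y) = (2*Y)/(-3 + Y) = 2*Y/(-3 + Y))
J(L, V) = -3 + L + 2*L/(-3 + L) (J(L, V) = -3 + (2*L/(-3 + L) + L) = -3 + (L + 2*L/(-3 + L)) = -3 + L + 2*L/(-3 + L))
1/(J(-10, 4 - 1*(-6)) + 226) - 268*(-161) = 1/((-3 - 10 + 2*(-10)/(-3 - 10)) + 226) - 268*(-161) = 1/((-3 - 10 + 2*(-10)/(-13)) + 226) + 43148 = 1/((-3 - 10 + 2*(-10)*(-1/13)) + 226) + 43148 = 1/((-3 - 10 + 20/13) + 226) + 43148 = 1/(-149/13 + 226) + 43148 = 1/(2789/13) + 43148 = 13/2789 + 43148 = 120339785/2789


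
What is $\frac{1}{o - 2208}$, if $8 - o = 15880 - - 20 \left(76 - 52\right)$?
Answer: $- \frac{1}{18560} \approx -5.3879 \cdot 10^{-5}$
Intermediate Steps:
$o = -16352$ ($o = 8 - \left(15880 - - 20 \left(76 - 52\right)\right) = 8 - \left(15880 - \left(-20\right) 24\right) = 8 - \left(15880 - -480\right) = 8 - \left(15880 + 480\right) = 8 - 16360 = -16352$)
$\frac{1}{o - 2208} = \frac{1}{-16352 - 2208} = \frac{1}{-18560} = - \frac{1}{18560}$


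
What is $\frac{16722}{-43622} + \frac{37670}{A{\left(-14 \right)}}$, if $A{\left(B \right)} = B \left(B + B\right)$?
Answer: $\frac{409171429}{4274956} \approx 95.714$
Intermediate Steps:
$A{\left(B \right)} = 2 B^{2}$ ($A{\left(B \right)} = B 2 B = 2 B^{2}$)
$\frac{16722}{-43622} + \frac{37670}{A{\left(-14 \right)}} = \frac{16722}{-43622} + \frac{37670}{2 \left(-14\right)^{2}} = 16722 \left(- \frac{1}{43622}\right) + \frac{37670}{2 \cdot 196} = - \frac{8361}{21811} + \frac{37670}{392} = - \frac{8361}{21811} + 37670 \cdot \frac{1}{392} = - \frac{8361}{21811} + \frac{18835}{196} = \frac{409171429}{4274956}$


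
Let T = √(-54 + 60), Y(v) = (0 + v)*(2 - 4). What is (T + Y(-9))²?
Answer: (18 + √6)² ≈ 418.18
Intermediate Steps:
Y(v) = -2*v (Y(v) = v*(-2) = -2*v)
T = √6 ≈ 2.4495
(T + Y(-9))² = (√6 - 2*(-9))² = (√6 + 18)² = (18 + √6)²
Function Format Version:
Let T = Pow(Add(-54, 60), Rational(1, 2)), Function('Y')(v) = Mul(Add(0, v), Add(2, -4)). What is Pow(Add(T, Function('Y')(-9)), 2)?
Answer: Pow(Add(18, Pow(6, Rational(1, 2))), 2) ≈ 418.18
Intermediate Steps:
Function('Y')(v) = Mul(-2, v) (Function('Y')(v) = Mul(v, -2) = Mul(-2, v))
T = Pow(6, Rational(1, 2)) ≈ 2.4495
Pow(Add(T, Function('Y')(-9)), 2) = Pow(Add(Pow(6, Rational(1, 2)), Mul(-2, -9)), 2) = Pow(Add(Pow(6, Rational(1, 2)), 18), 2) = Pow(Add(18, Pow(6, Rational(1, 2))), 2)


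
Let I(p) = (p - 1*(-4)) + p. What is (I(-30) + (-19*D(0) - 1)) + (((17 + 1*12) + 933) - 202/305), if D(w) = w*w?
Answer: 275823/305 ≈ 904.34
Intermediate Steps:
I(p) = 4 + 2*p (I(p) = (p + 4) + p = (4 + p) + p = 4 + 2*p)
D(w) = w**2
(I(-30) + (-19*D(0) - 1)) + (((17 + 1*12) + 933) - 202/305) = ((4 + 2*(-30)) + (-19*0**2 - 1)) + (((17 + 1*12) + 933) - 202/305) = ((4 - 60) + (-19*0 - 1)) + (((17 + 12) + 933) - 202*1/305) = (-56 + (0 - 1)) + ((29 + 933) - 202/305) = (-56 - 1) + (962 - 202/305) = -57 + 293208/305 = 275823/305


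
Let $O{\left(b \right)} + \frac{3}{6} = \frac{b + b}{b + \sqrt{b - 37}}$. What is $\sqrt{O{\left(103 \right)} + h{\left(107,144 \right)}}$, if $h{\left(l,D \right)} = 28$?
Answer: $\frac{\sqrt{12154 + 110 \sqrt{66}}}{2 \sqrt{103 + \sqrt{66}}} \approx 5.4179$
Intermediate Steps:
$O{\left(b \right)} = - \frac{1}{2} + \frac{2 b}{b + \sqrt{-37 + b}}$ ($O{\left(b \right)} = - \frac{1}{2} + \frac{b + b}{b + \sqrt{b - 37}} = - \frac{1}{2} + \frac{2 b}{b + \sqrt{-37 + b}}$)
$\sqrt{O{\left(103 \right)} + h{\left(107,144 \right)}} = \sqrt{\frac{- \sqrt{-37 + 103} + 3 \cdot 103}{2 \left(103 + \sqrt{-37 + 103}\right)} + 28} = \sqrt{\frac{- \sqrt{66} + 309}{2 \left(103 + \sqrt{66}\right)} + 28} = \sqrt{\frac{309 - \sqrt{66}}{2 \left(103 + \sqrt{66}\right)} + 28} = \sqrt{28 + \frac{309 - \sqrt{66}}{2 \left(103 + \sqrt{66}\right)}}$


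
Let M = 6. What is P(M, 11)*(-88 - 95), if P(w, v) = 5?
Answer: -915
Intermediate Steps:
P(M, 11)*(-88 - 95) = 5*(-88 - 95) = 5*(-183) = -915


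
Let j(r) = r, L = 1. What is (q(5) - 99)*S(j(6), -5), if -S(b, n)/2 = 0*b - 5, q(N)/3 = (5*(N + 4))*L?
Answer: 360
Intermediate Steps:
q(N) = 60 + 15*N (q(N) = 3*((5*(N + 4))*1) = 3*((5*(4 + N))*1) = 3*((20 + 5*N)*1) = 3*(20 + 5*N) = 60 + 15*N)
S(b, n) = 10 (S(b, n) = -2*(0*b - 5) = -2*(0 - 5) = -2*(-5) = 10)
(q(5) - 99)*S(j(6), -5) = ((60 + 15*5) - 99)*10 = ((60 + 75) - 99)*10 = (135 - 99)*10 = 36*10 = 360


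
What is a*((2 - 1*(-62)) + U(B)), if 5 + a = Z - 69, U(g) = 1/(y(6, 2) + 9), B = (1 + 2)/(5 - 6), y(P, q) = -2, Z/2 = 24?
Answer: -11674/7 ≈ -1667.7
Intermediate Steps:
Z = 48 (Z = 2*24 = 48)
B = -3 (B = 3/(-1) = 3*(-1) = -3)
U(g) = ⅐ (U(g) = 1/(-2 + 9) = 1/7 = ⅐)
a = -26 (a = -5 + (48 - 69) = -5 - 21 = -26)
a*((2 - 1*(-62)) + U(B)) = -26*((2 - 1*(-62)) + ⅐) = -26*((2 + 62) + ⅐) = -26*(64 + ⅐) = -26*449/7 = -11674/7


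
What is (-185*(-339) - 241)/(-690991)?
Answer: -62474/690991 ≈ -0.090412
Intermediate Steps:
(-185*(-339) - 241)/(-690991) = (62715 - 241)*(-1/690991) = 62474*(-1/690991) = -62474/690991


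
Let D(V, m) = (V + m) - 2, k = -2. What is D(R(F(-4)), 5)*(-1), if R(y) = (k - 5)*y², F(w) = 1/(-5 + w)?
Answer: -236/81 ≈ -2.9136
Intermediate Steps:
R(y) = -7*y² (R(y) = (-2 - 5)*y² = -7*y²)
D(V, m) = -2 + V + m
D(R(F(-4)), 5)*(-1) = (-2 - 7/(-5 - 4)² + 5)*(-1) = (-2 - 7*(1/(-9))² + 5)*(-1) = (-2 - 7*(-⅑)² + 5)*(-1) = (-2 - 7*1/81 + 5)*(-1) = (-2 - 7/81 + 5)*(-1) = (236/81)*(-1) = -236/81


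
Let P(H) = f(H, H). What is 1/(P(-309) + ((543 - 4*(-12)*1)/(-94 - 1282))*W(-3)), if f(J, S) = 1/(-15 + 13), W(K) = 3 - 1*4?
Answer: -1376/97 ≈ -14.186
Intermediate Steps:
W(K) = -1 (W(K) = 3 - 4 = -1)
f(J, S) = -½ (f(J, S) = 1/(-2) = -½)
P(H) = -½
1/(P(-309) + ((543 - 4*(-12)*1)/(-94 - 1282))*W(-3)) = 1/(-½ + ((543 - 4*(-12)*1)/(-94 - 1282))*(-1)) = 1/(-½ + ((543 + 48*1)/(-1376))*(-1)) = 1/(-½ + ((543 + 48)*(-1/1376))*(-1)) = 1/(-½ + (591*(-1/1376))*(-1)) = 1/(-½ - 591/1376*(-1)) = 1/(-½ + 591/1376) = 1/(-97/1376) = -1376/97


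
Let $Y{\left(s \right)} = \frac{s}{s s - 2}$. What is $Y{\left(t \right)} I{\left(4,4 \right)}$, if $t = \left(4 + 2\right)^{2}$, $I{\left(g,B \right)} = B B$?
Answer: $\frac{288}{647} \approx 0.44513$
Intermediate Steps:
$I{\left(g,B \right)} = B^{2}$
$t = 36$ ($t = 6^{2} = 36$)
$Y{\left(s \right)} = \frac{s}{-2 + s^{2}}$ ($Y{\left(s \right)} = \frac{s}{s^{2} - 2} = \frac{s}{-2 + s^{2}}$)
$Y{\left(t \right)} I{\left(4,4 \right)} = \frac{36}{-2 + 36^{2}} \cdot 4^{2} = \frac{36}{-2 + 1296} \cdot 16 = \frac{36}{1294} \cdot 16 = 36 \cdot \frac{1}{1294} \cdot 16 = \frac{18}{647} \cdot 16 = \frac{288}{647}$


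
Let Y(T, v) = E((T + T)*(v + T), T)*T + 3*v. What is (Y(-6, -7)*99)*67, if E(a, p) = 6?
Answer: -378081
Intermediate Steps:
Y(T, v) = 3*v + 6*T (Y(T, v) = 6*T + 3*v = 3*v + 6*T)
(Y(-6, -7)*99)*67 = ((3*(-7) + 6*(-6))*99)*67 = ((-21 - 36)*99)*67 = -57*99*67 = -5643*67 = -378081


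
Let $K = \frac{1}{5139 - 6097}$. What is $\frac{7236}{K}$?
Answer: $-6932088$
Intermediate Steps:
$K = - \frac{1}{958}$ ($K = \frac{1}{-958} = - \frac{1}{958} \approx -0.0010438$)
$\frac{7236}{K} = \frac{7236}{- \frac{1}{958}} = 7236 \left(-958\right) = -6932088$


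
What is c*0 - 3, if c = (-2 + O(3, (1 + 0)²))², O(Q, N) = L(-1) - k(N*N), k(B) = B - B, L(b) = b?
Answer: -3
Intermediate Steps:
k(B) = 0
O(Q, N) = -1 (O(Q, N) = -1 - 1*0 = -1 + 0 = -1)
c = 9 (c = (-2 - 1)² = (-3)² = 9)
c*0 - 3 = 9*0 - 3 = 0 - 3 = -3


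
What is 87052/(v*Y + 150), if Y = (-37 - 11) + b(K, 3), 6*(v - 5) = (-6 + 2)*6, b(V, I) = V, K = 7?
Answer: 87052/109 ≈ 798.64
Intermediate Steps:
v = 1 (v = 5 + ((-6 + 2)*6)/6 = 5 + (-4*6)/6 = 5 + (1/6)*(-24) = 5 - 4 = 1)
Y = -41 (Y = (-37 - 11) + 7 = -48 + 7 = -41)
87052/(v*Y + 150) = 87052/(1*(-41) + 150) = 87052/(-41 + 150) = 87052/109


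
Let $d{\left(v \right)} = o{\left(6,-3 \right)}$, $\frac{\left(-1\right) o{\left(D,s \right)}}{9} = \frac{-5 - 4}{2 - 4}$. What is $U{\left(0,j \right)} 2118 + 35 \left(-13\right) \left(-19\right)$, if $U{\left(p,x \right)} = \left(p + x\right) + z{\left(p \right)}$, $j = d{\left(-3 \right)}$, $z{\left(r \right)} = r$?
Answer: $-77134$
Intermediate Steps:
$o{\left(D,s \right)} = - \frac{81}{2}$ ($o{\left(D,s \right)} = - 9 \frac{-5 - 4}{2 - 4} = - 9 \left(- \frac{9}{-2}\right) = - 9 \left(\left(-9\right) \left(- \frac{1}{2}\right)\right) = \left(-9\right) \frac{9}{2} = - \frac{81}{2}$)
$d{\left(v \right)} = - \frac{81}{2}$
$j = - \frac{81}{2} \approx -40.5$
$U{\left(p,x \right)} = x + 2 p$ ($U{\left(p,x \right)} = \left(p + x\right) + p = x + 2 p$)
$U{\left(0,j \right)} 2118 + 35 \left(-13\right) \left(-19\right) = \left(- \frac{81}{2} + 2 \cdot 0\right) 2118 + 35 \left(-13\right) \left(-19\right) = \left(- \frac{81}{2} + 0\right) 2118 - -8645 = \left(- \frac{81}{2}\right) 2118 + 8645 = -85779 + 8645 = -77134$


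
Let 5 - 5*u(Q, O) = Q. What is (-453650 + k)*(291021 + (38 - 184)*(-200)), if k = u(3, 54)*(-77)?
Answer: -726390597284/5 ≈ -1.4528e+11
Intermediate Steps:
u(Q, O) = 1 - Q/5
k = -154/5 (k = (1 - ⅕*3)*(-77) = (1 - ⅗)*(-77) = (⅖)*(-77) = -154/5 ≈ -30.800)
(-453650 + k)*(291021 + (38 - 184)*(-200)) = (-453650 - 154/5)*(291021 + (38 - 184)*(-200)) = -2268404*(291021 - 146*(-200))/5 = -2268404*(291021 + 29200)/5 = -2268404/5*320221 = -726390597284/5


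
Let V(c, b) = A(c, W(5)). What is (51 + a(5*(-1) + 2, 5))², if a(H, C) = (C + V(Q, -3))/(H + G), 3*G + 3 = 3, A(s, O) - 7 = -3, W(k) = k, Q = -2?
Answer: 2304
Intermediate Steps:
A(s, O) = 4 (A(s, O) = 7 - 3 = 4)
V(c, b) = 4
G = 0 (G = -1 + (⅓)*3 = -1 + 1 = 0)
a(H, C) = (4 + C)/H (a(H, C) = (C + 4)/(H + 0) = (4 + C)/H)
(51 + a(5*(-1) + 2, 5))² = (51 + (4 + 5)/(5*(-1) + 2))² = (51 + 9/(-5 + 2))² = (51 + 9/(-3))² = (51 - ⅓*9)² = (51 - 3)² = 48² = 2304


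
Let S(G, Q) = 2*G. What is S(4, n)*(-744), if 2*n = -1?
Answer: -5952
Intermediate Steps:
n = -1/2 (n = (1/2)*(-1) = -1/2 ≈ -0.50000)
S(4, n)*(-744) = (2*4)*(-744) = 8*(-744) = -5952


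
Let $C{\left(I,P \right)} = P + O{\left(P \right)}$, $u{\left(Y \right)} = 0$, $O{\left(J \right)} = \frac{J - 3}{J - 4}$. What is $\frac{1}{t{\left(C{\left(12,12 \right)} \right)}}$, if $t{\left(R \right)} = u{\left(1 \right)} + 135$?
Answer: $\frac{1}{135} \approx 0.0074074$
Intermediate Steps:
$O{\left(J \right)} = \frac{-3 + J}{-4 + J}$
$C{\left(I,P \right)} = P + \frac{-3 + P}{-4 + P}$
$t{\left(R \right)} = 135$ ($t{\left(R \right)} = 0 + 135 = 135$)
$\frac{1}{t{\left(C{\left(12,12 \right)} \right)}} = \frac{1}{135}$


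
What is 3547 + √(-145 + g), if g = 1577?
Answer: 3547 + 2*√358 ≈ 3584.8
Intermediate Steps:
3547 + √(-145 + g) = 3547 + √(-145 + 1577) = 3547 + √1432 = 3547 + 2*√358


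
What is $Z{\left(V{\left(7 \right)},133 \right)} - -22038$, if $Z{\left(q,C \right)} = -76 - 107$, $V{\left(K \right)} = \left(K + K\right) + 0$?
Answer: $21855$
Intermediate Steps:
$V{\left(K \right)} = 2 K$ ($V{\left(K \right)} = 2 K + 0 = 2 K$)
$Z{\left(q,C \right)} = -183$
$Z{\left(V{\left(7 \right)},133 \right)} - -22038 = -183 - -22038 = -183 + 22038 = 21855$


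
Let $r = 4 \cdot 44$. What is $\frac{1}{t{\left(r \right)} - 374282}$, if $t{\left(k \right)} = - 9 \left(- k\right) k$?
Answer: $- \frac{1}{95498} \approx -1.0471 \cdot 10^{-5}$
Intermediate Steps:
$r = 176$
$t{\left(k \right)} = 9 k^{2}$ ($t{\left(k \right)} = 9 k k = 9 k^{2}$)
$\frac{1}{t{\left(r \right)} - 374282} = \frac{1}{9 \cdot 176^{2} - 374282} = \frac{1}{9 \cdot 30976 - 374282} = \frac{1}{278784 - 374282} = \frac{1}{-95498} = - \frac{1}{95498}$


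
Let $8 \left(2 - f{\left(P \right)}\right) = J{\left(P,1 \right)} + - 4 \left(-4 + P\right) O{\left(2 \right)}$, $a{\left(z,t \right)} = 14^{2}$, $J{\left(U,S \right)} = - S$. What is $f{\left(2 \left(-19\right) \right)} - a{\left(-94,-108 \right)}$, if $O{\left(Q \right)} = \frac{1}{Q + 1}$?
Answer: $- \frac{1607}{8} \approx -200.88$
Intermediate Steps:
$O{\left(Q \right)} = \frac{1}{1 + Q}$
$a{\left(z,t \right)} = 196$
$f{\left(P \right)} = \frac{35}{24} + \frac{P}{6}$ ($f{\left(P \right)} = 2 - \frac{\left(-1\right) 1 + \frac{\left(-4\right) \left(-4 + P\right)}{1 + 2}}{8} = 2 - \frac{-1 + \frac{16 - 4 P}{3}}{8} = 2 - \frac{-1 + \left(16 - 4 P\right) \frac{1}{3}}{8} = 2 - \frac{-1 - \left(- \frac{16}{3} + \frac{4 P}{3}\right)}{8} = 2 - \frac{\frac{13}{3} - \frac{4 P}{3}}{8} = 2 + \left(- \frac{13}{24} + \frac{P}{6}\right) = \frac{35}{24} + \frac{P}{6}$)
$f{\left(2 \left(-19\right) \right)} - a{\left(-94,-108 \right)} = \left(\frac{35}{24} + \frac{2 \left(-19\right)}{6}\right) - 196 = \left(\frac{35}{24} + \frac{1}{6} \left(-38\right)\right) - 196 = \left(\frac{35}{24} - \frac{19}{3}\right) - 196 = - \frac{39}{8} - 196 = - \frac{1607}{8}$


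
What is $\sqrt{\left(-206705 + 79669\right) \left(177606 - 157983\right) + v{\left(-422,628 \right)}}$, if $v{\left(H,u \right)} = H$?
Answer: $5 i \sqrt{99713114} \approx 49928.0 i$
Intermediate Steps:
$\sqrt{\left(-206705 + 79669\right) \left(177606 - 157983\right) + v{\left(-422,628 \right)}} = \sqrt{\left(-206705 + 79669\right) \left(177606 - 157983\right) - 422} = \sqrt{\left(-127036\right) 19623 - 422} = \sqrt{-2492827428 - 422} = \sqrt{-2492827850} = 5 i \sqrt{99713114}$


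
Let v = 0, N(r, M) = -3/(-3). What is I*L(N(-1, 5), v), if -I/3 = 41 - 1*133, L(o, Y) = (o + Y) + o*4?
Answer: 1380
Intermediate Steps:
N(r, M) = 1 (N(r, M) = -3*(-⅓) = 1)
L(o, Y) = Y + 5*o (L(o, Y) = (Y + o) + 4*o = Y + 5*o)
I = 276 (I = -3*(41 - 1*133) = -3*(41 - 133) = -3*(-92) = 276)
I*L(N(-1, 5), v) = 276*(0 + 5*1) = 276*(0 + 5) = 276*5 = 1380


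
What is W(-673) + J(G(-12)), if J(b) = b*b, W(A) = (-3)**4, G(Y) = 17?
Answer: 370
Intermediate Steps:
W(A) = 81
J(b) = b**2
W(-673) + J(G(-12)) = 81 + 17**2 = 81 + 289 = 370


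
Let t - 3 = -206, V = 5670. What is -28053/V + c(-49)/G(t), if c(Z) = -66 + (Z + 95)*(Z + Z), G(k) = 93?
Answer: -117463/2170 ≈ -54.130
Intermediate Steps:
t = -203 (t = 3 - 206 = -203)
c(Z) = -66 + 2*Z*(95 + Z) (c(Z) = -66 + (95 + Z)*(2*Z) = -66 + 2*Z*(95 + Z))
-28053/V + c(-49)/G(t) = -28053/5670 + (-66 + 2*(-49)**2 + 190*(-49))/93 = -28053*1/5670 + (-66 + 2*2401 - 9310)*(1/93) = -1039/210 + (-66 + 4802 - 9310)*(1/93) = -1039/210 - 4574*1/93 = -1039/210 - 4574/93 = -117463/2170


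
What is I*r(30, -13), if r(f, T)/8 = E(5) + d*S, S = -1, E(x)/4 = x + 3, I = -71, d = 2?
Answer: -17040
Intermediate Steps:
E(x) = 12 + 4*x (E(x) = 4*(x + 3) = 4*(3 + x) = 12 + 4*x)
r(f, T) = 240 (r(f, T) = 8*((12 + 4*5) + 2*(-1)) = 8*((12 + 20) - 2) = 8*(32 - 2) = 8*30 = 240)
I*r(30, -13) = -71*240 = -17040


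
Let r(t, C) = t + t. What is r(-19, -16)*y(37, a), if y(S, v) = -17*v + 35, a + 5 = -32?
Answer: -25232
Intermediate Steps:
a = -37 (a = -5 - 32 = -37)
r(t, C) = 2*t
y(S, v) = 35 - 17*v
r(-19, -16)*y(37, a) = (2*(-19))*(35 - 17*(-37)) = -38*(35 + 629) = -38*664 = -25232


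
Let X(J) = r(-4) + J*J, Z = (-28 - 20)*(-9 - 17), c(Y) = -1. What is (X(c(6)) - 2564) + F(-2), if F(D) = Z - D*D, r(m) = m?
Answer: -1323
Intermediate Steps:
Z = 1248 (Z = -48*(-26) = 1248)
X(J) = -4 + J**2 (X(J) = -4 + J*J = -4 + J**2)
F(D) = 1248 - D**2 (F(D) = 1248 - D*D = 1248 - D**2)
(X(c(6)) - 2564) + F(-2) = ((-4 + (-1)**2) - 2564) + (1248 - 1*(-2)**2) = ((-4 + 1) - 2564) + (1248 - 1*4) = (-3 - 2564) + (1248 - 4) = -2567 + 1244 = -1323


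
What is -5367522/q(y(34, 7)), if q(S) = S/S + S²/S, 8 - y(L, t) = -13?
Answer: -2683761/11 ≈ -2.4398e+5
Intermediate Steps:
y(L, t) = 21 (y(L, t) = 8 - 1*(-13) = 8 + 13 = 21)
q(S) = 1 + S
-5367522/q(y(34, 7)) = -5367522/(1 + 21) = -5367522/22 = -5367522*1/22 = -2683761/11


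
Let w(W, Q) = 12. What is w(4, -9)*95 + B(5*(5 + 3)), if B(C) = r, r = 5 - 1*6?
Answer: 1139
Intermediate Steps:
r = -1 (r = 5 - 6 = -1)
B(C) = -1
w(4, -9)*95 + B(5*(5 + 3)) = 12*95 - 1 = 1140 - 1 = 1139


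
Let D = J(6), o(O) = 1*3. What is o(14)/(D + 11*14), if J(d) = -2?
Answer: 3/152 ≈ 0.019737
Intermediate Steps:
o(O) = 3
D = -2
o(14)/(D + 11*14) = 3/(-2 + 11*14) = 3/(-2 + 154) = 3/152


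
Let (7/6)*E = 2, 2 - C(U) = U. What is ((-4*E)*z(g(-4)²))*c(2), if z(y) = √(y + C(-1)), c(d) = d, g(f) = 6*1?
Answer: -96*√39/7 ≈ -85.646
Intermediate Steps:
g(f) = 6
C(U) = 2 - U
E = 12/7 (E = (6/7)*2 = 12/7 ≈ 1.7143)
z(y) = √(3 + y) (z(y) = √(y + (2 - 1*(-1))) = √(y + (2 + 1)) = √(y + 3) = √(3 + y))
((-4*E)*z(g(-4)²))*c(2) = ((-4*12/7)*√(3 + 6²))*2 = -48*√(3 + 36)/7*2 = -48*√39/7*2 = -96*√39/7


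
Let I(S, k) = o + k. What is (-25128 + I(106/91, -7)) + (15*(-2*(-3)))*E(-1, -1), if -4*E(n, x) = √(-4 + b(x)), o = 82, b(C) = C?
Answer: -25053 - 45*I*√5/2 ≈ -25053.0 - 50.312*I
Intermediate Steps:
E(n, x) = -√(-4 + x)/4
I(S, k) = 82 + k
(-25128 + I(106/91, -7)) + (15*(-2*(-3)))*E(-1, -1) = (-25128 + (82 - 7)) + (15*(-2*(-3)))*(-√(-4 - 1)/4) = (-25128 + 75) + (15*6)*(-I*√5/4) = -25053 + 90*(-I*√5/4) = -25053 - 45*I*√5/2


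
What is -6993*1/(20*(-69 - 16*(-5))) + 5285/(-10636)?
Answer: -9442531/292490 ≈ -32.283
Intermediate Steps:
-6993*1/(20*(-69 - 16*(-5))) + 5285/(-10636) = -6993*1/(20*(-69 + 80)) + 5285*(-1/10636) = -6993/(11*20) - 5285/10636 = -6993/220 - 5285/10636 = -9442531/292490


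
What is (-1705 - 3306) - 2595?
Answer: -7606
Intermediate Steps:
(-1705 - 3306) - 2595 = -5011 - 2595 = -7606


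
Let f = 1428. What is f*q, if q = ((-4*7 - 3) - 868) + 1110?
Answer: 301308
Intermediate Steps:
q = 211 (q = ((-28 - 3) - 868) + 1110 = (-31 - 868) + 1110 = -899 + 1110 = 211)
f*q = 1428*211 = 301308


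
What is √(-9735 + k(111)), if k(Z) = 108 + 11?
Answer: 4*I*√601 ≈ 98.061*I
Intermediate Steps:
k(Z) = 119
√(-9735 + k(111)) = √(-9735 + 119) = √(-9616) = 4*I*√601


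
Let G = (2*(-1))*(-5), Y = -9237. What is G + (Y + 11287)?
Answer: 2060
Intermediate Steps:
G = 10 (G = -2*(-5) = 10)
G + (Y + 11287) = 10 + (-9237 + 11287) = 10 + 2050 = 2060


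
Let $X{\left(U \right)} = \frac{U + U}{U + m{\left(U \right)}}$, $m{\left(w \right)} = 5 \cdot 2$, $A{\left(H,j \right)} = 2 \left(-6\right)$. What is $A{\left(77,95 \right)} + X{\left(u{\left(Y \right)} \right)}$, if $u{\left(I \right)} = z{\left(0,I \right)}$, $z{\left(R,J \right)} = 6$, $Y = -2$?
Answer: $- \frac{45}{4} \approx -11.25$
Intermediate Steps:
$A{\left(H,j \right)} = -12$
$m{\left(w \right)} = 10$
$u{\left(I \right)} = 6$
$X{\left(U \right)} = \frac{2 U}{10 + U}$ ($X{\left(U \right)} = \frac{U + U}{U + 10} = \frac{2 U}{10 + U}$)
$A{\left(77,95 \right)} + X{\left(u{\left(Y \right)} \right)} = -12 + 2 \cdot 6 \frac{1}{10 + 6} = -12 + 2 \cdot 6 \cdot \frac{1}{16} = -12 + \frac{3}{4} = - \frac{45}{4}$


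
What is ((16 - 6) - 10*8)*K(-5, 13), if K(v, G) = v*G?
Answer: 4550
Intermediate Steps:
K(v, G) = G*v
((16 - 6) - 10*8)*K(-5, 13) = ((16 - 6) - 10*8)*(13*(-5)) = (10 - 80)*(-65) = -70*(-65) = 4550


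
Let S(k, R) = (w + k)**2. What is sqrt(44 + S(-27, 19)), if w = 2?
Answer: sqrt(669) ≈ 25.865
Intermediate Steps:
S(k, R) = (2 + k)**2
sqrt(44 + S(-27, 19)) = sqrt(44 + (2 - 27)**2) = sqrt(44 + (-25)**2) = sqrt(44 + 625) = sqrt(669)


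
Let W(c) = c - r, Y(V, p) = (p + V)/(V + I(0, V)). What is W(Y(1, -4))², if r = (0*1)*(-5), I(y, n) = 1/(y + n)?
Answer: 9/4 ≈ 2.2500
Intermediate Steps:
I(y, n) = 1/(n + y)
r = 0 (r = 0*(-5) = 0)
Y(V, p) = (V + p)/(V + 1/V) (Y(V, p) = (p + V)/(V + 1/(V + 0)) = (V + p)/(V + 1/V))
W(c) = c (W(c) = c - 1*0 = c + 0 = c)
W(Y(1, -4))² = (1*(1 - 4)/(1 + 1²))² = (1*(-3)/(1 + 1))² = (1*(-3)/2)² = (1*(½)*(-3))² = (-3/2)² = 9/4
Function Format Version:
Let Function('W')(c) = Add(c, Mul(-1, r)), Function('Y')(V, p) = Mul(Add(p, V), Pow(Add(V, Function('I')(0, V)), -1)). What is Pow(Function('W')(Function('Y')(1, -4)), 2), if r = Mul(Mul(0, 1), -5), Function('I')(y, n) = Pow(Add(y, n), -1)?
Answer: Rational(9, 4) ≈ 2.2500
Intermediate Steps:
Function('I')(y, n) = Pow(Add(n, y), -1)
r = 0 (r = Mul(0, -5) = 0)
Function('Y')(V, p) = Mul(Pow(Add(V, Pow(V, -1)), -1), Add(V, p)) (Function('Y')(V, p) = Mul(Add(p, V), Pow(Add(V, Pow(Add(V, 0), -1)), -1)) = Mul(Add(V, p), Pow(Add(V, Pow(V, -1)), -1)) = Mul(Pow(Add(V, Pow(V, -1)), -1), Add(V, p)))
Function('W')(c) = c (Function('W')(c) = Add(c, Mul(-1, 0)) = Add(c, 0) = c)
Pow(Function('W')(Function('Y')(1, -4)), 2) = Pow(Mul(1, Pow(Add(1, Pow(1, 2)), -1), Add(1, -4)), 2) = Pow(Mul(1, Pow(Add(1, 1), -1), -3), 2) = Pow(Mul(1, Pow(2, -1), -3), 2) = Pow(Mul(1, Rational(1, 2), -3), 2) = Pow(Rational(-3, 2), 2) = Rational(9, 4)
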